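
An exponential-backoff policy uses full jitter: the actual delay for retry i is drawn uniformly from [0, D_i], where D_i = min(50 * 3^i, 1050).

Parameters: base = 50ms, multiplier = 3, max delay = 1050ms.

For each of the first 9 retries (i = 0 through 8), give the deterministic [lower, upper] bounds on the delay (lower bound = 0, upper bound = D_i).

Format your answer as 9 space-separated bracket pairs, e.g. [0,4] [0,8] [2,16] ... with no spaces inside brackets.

Answer: [0,50] [0,150] [0,450] [0,1050] [0,1050] [0,1050] [0,1050] [0,1050] [0,1050]

Derivation:
Computing bounds per retry:
  i=0: D_i=min(50*3^0,1050)=50, bounds=[0,50]
  i=1: D_i=min(50*3^1,1050)=150, bounds=[0,150]
  i=2: D_i=min(50*3^2,1050)=450, bounds=[0,450]
  i=3: D_i=min(50*3^3,1050)=1050, bounds=[0,1050]
  i=4: D_i=min(50*3^4,1050)=1050, bounds=[0,1050]
  i=5: D_i=min(50*3^5,1050)=1050, bounds=[0,1050]
  i=6: D_i=min(50*3^6,1050)=1050, bounds=[0,1050]
  i=7: D_i=min(50*3^7,1050)=1050, bounds=[0,1050]
  i=8: D_i=min(50*3^8,1050)=1050, bounds=[0,1050]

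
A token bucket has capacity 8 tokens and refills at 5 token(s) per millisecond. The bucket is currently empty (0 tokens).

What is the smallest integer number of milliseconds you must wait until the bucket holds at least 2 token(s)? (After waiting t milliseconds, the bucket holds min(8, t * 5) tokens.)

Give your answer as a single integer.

Answer: 1

Derivation:
Need t * 5 >= 2, so t >= 2/5.
Smallest integer t = ceil(2/5) = 1.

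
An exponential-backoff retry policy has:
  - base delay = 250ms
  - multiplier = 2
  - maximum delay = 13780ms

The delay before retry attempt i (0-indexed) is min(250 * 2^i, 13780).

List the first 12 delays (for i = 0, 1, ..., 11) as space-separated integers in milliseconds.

Computing each delay:
  i=0: min(250*2^0, 13780) = 250
  i=1: min(250*2^1, 13780) = 500
  i=2: min(250*2^2, 13780) = 1000
  i=3: min(250*2^3, 13780) = 2000
  i=4: min(250*2^4, 13780) = 4000
  i=5: min(250*2^5, 13780) = 8000
  i=6: min(250*2^6, 13780) = 13780
  i=7: min(250*2^7, 13780) = 13780
  i=8: min(250*2^8, 13780) = 13780
  i=9: min(250*2^9, 13780) = 13780
  i=10: min(250*2^10, 13780) = 13780
  i=11: min(250*2^11, 13780) = 13780

Answer: 250 500 1000 2000 4000 8000 13780 13780 13780 13780 13780 13780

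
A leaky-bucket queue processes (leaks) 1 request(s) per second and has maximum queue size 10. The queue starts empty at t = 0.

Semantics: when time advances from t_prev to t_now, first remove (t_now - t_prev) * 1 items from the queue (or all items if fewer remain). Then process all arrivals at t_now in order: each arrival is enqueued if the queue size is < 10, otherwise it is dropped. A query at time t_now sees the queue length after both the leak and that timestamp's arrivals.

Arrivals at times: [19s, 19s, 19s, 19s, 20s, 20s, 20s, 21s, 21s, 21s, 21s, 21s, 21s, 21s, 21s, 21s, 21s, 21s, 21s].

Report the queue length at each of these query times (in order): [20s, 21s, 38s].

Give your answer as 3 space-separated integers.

Answer: 6 10 0

Derivation:
Queue lengths at query times:
  query t=20s: backlog = 6
  query t=21s: backlog = 10
  query t=38s: backlog = 0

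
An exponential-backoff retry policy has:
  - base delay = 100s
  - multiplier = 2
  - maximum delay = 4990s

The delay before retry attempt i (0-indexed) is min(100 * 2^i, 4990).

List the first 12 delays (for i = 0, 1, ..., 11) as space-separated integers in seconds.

Computing each delay:
  i=0: min(100*2^0, 4990) = 100
  i=1: min(100*2^1, 4990) = 200
  i=2: min(100*2^2, 4990) = 400
  i=3: min(100*2^3, 4990) = 800
  i=4: min(100*2^4, 4990) = 1600
  i=5: min(100*2^5, 4990) = 3200
  i=6: min(100*2^6, 4990) = 4990
  i=7: min(100*2^7, 4990) = 4990
  i=8: min(100*2^8, 4990) = 4990
  i=9: min(100*2^9, 4990) = 4990
  i=10: min(100*2^10, 4990) = 4990
  i=11: min(100*2^11, 4990) = 4990

Answer: 100 200 400 800 1600 3200 4990 4990 4990 4990 4990 4990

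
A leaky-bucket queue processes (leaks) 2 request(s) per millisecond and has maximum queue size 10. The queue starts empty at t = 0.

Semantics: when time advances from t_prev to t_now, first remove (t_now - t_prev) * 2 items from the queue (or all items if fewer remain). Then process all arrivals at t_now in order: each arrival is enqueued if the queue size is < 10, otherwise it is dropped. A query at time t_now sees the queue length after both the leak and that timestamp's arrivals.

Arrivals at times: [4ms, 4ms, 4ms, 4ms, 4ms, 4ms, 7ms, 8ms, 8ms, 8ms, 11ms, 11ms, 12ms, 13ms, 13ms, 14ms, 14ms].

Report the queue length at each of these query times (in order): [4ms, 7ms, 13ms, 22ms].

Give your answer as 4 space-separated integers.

Queue lengths at query times:
  query t=4ms: backlog = 6
  query t=7ms: backlog = 1
  query t=13ms: backlog = 2
  query t=22ms: backlog = 0

Answer: 6 1 2 0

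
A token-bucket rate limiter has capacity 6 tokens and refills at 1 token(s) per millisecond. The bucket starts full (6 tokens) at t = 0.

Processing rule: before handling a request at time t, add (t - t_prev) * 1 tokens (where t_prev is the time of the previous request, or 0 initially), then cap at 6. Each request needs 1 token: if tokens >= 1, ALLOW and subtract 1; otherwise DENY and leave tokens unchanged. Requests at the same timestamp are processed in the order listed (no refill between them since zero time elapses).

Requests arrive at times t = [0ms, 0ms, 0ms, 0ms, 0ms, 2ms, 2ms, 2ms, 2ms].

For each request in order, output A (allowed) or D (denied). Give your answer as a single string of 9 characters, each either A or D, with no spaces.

Answer: AAAAAAAAD

Derivation:
Simulating step by step:
  req#1 t=0ms: ALLOW
  req#2 t=0ms: ALLOW
  req#3 t=0ms: ALLOW
  req#4 t=0ms: ALLOW
  req#5 t=0ms: ALLOW
  req#6 t=2ms: ALLOW
  req#7 t=2ms: ALLOW
  req#8 t=2ms: ALLOW
  req#9 t=2ms: DENY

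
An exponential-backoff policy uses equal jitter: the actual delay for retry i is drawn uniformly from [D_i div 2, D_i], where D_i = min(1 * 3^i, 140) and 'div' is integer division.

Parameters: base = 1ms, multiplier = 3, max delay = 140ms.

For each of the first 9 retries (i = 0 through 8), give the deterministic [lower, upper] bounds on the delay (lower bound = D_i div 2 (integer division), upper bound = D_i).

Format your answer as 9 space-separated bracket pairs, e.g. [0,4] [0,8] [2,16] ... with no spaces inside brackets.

Answer: [0,1] [1,3] [4,9] [13,27] [40,81] [70,140] [70,140] [70,140] [70,140]

Derivation:
Computing bounds per retry:
  i=0: D_i=min(1*3^0,140)=1, bounds=[0,1]
  i=1: D_i=min(1*3^1,140)=3, bounds=[1,3]
  i=2: D_i=min(1*3^2,140)=9, bounds=[4,9]
  i=3: D_i=min(1*3^3,140)=27, bounds=[13,27]
  i=4: D_i=min(1*3^4,140)=81, bounds=[40,81]
  i=5: D_i=min(1*3^5,140)=140, bounds=[70,140]
  i=6: D_i=min(1*3^6,140)=140, bounds=[70,140]
  i=7: D_i=min(1*3^7,140)=140, bounds=[70,140]
  i=8: D_i=min(1*3^8,140)=140, bounds=[70,140]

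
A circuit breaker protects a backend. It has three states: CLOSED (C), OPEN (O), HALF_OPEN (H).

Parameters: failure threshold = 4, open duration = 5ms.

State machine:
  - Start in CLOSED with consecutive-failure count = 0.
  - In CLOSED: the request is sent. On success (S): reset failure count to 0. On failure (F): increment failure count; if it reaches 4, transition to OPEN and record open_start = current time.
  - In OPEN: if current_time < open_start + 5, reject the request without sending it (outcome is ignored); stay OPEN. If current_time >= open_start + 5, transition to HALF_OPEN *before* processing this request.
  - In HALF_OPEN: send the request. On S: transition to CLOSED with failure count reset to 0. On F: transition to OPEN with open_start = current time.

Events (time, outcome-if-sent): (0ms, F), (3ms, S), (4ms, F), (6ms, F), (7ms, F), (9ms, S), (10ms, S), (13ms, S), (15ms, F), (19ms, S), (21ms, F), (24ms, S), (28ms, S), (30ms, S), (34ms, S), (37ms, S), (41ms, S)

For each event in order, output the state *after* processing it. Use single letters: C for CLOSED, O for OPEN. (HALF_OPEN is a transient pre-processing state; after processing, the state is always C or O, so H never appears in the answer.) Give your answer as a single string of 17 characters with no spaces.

State after each event:
  event#1 t=0ms outcome=F: state=CLOSED
  event#2 t=3ms outcome=S: state=CLOSED
  event#3 t=4ms outcome=F: state=CLOSED
  event#4 t=6ms outcome=F: state=CLOSED
  event#5 t=7ms outcome=F: state=CLOSED
  event#6 t=9ms outcome=S: state=CLOSED
  event#7 t=10ms outcome=S: state=CLOSED
  event#8 t=13ms outcome=S: state=CLOSED
  event#9 t=15ms outcome=F: state=CLOSED
  event#10 t=19ms outcome=S: state=CLOSED
  event#11 t=21ms outcome=F: state=CLOSED
  event#12 t=24ms outcome=S: state=CLOSED
  event#13 t=28ms outcome=S: state=CLOSED
  event#14 t=30ms outcome=S: state=CLOSED
  event#15 t=34ms outcome=S: state=CLOSED
  event#16 t=37ms outcome=S: state=CLOSED
  event#17 t=41ms outcome=S: state=CLOSED

Answer: CCCCCCCCCCCCCCCCC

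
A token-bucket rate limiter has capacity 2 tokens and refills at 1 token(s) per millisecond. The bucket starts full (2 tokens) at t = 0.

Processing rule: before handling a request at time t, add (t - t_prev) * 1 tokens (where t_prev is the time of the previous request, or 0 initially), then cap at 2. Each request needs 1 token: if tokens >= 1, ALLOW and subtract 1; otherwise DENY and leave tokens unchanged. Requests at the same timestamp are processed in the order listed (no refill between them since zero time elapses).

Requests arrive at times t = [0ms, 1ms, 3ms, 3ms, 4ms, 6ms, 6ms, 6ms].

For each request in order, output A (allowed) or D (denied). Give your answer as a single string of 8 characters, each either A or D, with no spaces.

Answer: AAAAAAAD

Derivation:
Simulating step by step:
  req#1 t=0ms: ALLOW
  req#2 t=1ms: ALLOW
  req#3 t=3ms: ALLOW
  req#4 t=3ms: ALLOW
  req#5 t=4ms: ALLOW
  req#6 t=6ms: ALLOW
  req#7 t=6ms: ALLOW
  req#8 t=6ms: DENY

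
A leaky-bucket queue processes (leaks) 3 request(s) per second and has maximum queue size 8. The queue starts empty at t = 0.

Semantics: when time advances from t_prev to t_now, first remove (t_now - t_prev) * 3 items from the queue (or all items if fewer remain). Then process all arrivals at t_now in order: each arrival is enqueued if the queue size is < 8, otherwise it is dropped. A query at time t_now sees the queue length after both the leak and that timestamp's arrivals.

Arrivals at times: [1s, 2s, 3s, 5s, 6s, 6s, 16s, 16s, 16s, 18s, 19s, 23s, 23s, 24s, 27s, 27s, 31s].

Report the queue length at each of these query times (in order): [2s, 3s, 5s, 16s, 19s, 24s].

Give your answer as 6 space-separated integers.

Answer: 1 1 1 3 1 1

Derivation:
Queue lengths at query times:
  query t=2s: backlog = 1
  query t=3s: backlog = 1
  query t=5s: backlog = 1
  query t=16s: backlog = 3
  query t=19s: backlog = 1
  query t=24s: backlog = 1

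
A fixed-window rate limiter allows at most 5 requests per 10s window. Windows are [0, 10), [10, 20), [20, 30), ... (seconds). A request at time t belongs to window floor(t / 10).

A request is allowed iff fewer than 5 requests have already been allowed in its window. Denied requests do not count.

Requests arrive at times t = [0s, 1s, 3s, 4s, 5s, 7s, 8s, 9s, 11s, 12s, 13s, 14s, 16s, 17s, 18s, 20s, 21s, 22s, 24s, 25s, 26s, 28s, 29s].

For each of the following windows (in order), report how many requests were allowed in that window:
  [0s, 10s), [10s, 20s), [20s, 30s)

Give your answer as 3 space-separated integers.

Processing requests:
  req#1 t=0s (window 0): ALLOW
  req#2 t=1s (window 0): ALLOW
  req#3 t=3s (window 0): ALLOW
  req#4 t=4s (window 0): ALLOW
  req#5 t=5s (window 0): ALLOW
  req#6 t=7s (window 0): DENY
  req#7 t=8s (window 0): DENY
  req#8 t=9s (window 0): DENY
  req#9 t=11s (window 1): ALLOW
  req#10 t=12s (window 1): ALLOW
  req#11 t=13s (window 1): ALLOW
  req#12 t=14s (window 1): ALLOW
  req#13 t=16s (window 1): ALLOW
  req#14 t=17s (window 1): DENY
  req#15 t=18s (window 1): DENY
  req#16 t=20s (window 2): ALLOW
  req#17 t=21s (window 2): ALLOW
  req#18 t=22s (window 2): ALLOW
  req#19 t=24s (window 2): ALLOW
  req#20 t=25s (window 2): ALLOW
  req#21 t=26s (window 2): DENY
  req#22 t=28s (window 2): DENY
  req#23 t=29s (window 2): DENY

Allowed counts by window: 5 5 5

Answer: 5 5 5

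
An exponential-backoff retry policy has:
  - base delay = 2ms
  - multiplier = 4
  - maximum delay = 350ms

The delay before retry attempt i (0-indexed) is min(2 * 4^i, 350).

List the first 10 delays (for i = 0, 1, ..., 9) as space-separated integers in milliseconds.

Computing each delay:
  i=0: min(2*4^0, 350) = 2
  i=1: min(2*4^1, 350) = 8
  i=2: min(2*4^2, 350) = 32
  i=3: min(2*4^3, 350) = 128
  i=4: min(2*4^4, 350) = 350
  i=5: min(2*4^5, 350) = 350
  i=6: min(2*4^6, 350) = 350
  i=7: min(2*4^7, 350) = 350
  i=8: min(2*4^8, 350) = 350
  i=9: min(2*4^9, 350) = 350

Answer: 2 8 32 128 350 350 350 350 350 350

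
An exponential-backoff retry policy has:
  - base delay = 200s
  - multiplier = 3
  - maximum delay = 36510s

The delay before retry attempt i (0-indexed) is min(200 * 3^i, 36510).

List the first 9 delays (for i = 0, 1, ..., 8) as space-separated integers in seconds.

Computing each delay:
  i=0: min(200*3^0, 36510) = 200
  i=1: min(200*3^1, 36510) = 600
  i=2: min(200*3^2, 36510) = 1800
  i=3: min(200*3^3, 36510) = 5400
  i=4: min(200*3^4, 36510) = 16200
  i=5: min(200*3^5, 36510) = 36510
  i=6: min(200*3^6, 36510) = 36510
  i=7: min(200*3^7, 36510) = 36510
  i=8: min(200*3^8, 36510) = 36510

Answer: 200 600 1800 5400 16200 36510 36510 36510 36510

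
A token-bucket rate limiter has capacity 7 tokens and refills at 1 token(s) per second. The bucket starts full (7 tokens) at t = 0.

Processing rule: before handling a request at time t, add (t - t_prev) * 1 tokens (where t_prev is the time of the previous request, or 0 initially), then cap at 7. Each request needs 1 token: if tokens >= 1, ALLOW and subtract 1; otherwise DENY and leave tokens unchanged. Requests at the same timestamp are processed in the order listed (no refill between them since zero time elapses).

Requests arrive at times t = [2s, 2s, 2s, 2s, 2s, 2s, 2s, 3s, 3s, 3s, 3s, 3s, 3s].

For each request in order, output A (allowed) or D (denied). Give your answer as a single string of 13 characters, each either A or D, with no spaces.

Answer: AAAAAAAADDDDD

Derivation:
Simulating step by step:
  req#1 t=2s: ALLOW
  req#2 t=2s: ALLOW
  req#3 t=2s: ALLOW
  req#4 t=2s: ALLOW
  req#5 t=2s: ALLOW
  req#6 t=2s: ALLOW
  req#7 t=2s: ALLOW
  req#8 t=3s: ALLOW
  req#9 t=3s: DENY
  req#10 t=3s: DENY
  req#11 t=3s: DENY
  req#12 t=3s: DENY
  req#13 t=3s: DENY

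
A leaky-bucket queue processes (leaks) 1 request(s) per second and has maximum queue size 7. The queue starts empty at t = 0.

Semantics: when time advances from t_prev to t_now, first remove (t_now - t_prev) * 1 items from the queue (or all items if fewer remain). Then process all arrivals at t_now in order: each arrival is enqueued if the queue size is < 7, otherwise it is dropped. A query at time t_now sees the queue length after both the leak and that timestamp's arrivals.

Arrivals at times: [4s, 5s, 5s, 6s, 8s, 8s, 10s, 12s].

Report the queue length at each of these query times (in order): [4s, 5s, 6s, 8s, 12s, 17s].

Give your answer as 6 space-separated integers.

Answer: 1 2 2 2 1 0

Derivation:
Queue lengths at query times:
  query t=4s: backlog = 1
  query t=5s: backlog = 2
  query t=6s: backlog = 2
  query t=8s: backlog = 2
  query t=12s: backlog = 1
  query t=17s: backlog = 0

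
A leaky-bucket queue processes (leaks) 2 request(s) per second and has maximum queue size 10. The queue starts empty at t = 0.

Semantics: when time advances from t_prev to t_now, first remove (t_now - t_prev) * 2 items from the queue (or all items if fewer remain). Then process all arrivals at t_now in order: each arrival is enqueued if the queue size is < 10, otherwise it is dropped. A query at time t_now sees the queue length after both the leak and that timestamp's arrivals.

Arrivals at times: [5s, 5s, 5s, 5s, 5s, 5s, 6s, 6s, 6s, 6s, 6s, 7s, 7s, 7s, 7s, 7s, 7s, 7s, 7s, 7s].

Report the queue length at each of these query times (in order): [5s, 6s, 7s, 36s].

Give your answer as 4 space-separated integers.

Queue lengths at query times:
  query t=5s: backlog = 6
  query t=6s: backlog = 9
  query t=7s: backlog = 10
  query t=36s: backlog = 0

Answer: 6 9 10 0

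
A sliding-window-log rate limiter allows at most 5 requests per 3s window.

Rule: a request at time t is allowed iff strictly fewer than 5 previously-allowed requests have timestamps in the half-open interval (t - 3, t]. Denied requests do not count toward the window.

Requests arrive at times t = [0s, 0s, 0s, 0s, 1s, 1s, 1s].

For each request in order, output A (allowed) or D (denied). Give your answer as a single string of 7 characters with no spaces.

Answer: AAAAADD

Derivation:
Tracking allowed requests in the window:
  req#1 t=0s: ALLOW
  req#2 t=0s: ALLOW
  req#3 t=0s: ALLOW
  req#4 t=0s: ALLOW
  req#5 t=1s: ALLOW
  req#6 t=1s: DENY
  req#7 t=1s: DENY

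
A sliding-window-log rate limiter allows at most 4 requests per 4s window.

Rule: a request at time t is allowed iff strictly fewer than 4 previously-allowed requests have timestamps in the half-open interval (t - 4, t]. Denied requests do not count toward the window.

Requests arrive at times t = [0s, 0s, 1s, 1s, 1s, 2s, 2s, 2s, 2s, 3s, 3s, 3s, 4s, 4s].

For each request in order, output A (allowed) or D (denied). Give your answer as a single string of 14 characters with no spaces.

Answer: AAAADDDDDDDDAA

Derivation:
Tracking allowed requests in the window:
  req#1 t=0s: ALLOW
  req#2 t=0s: ALLOW
  req#3 t=1s: ALLOW
  req#4 t=1s: ALLOW
  req#5 t=1s: DENY
  req#6 t=2s: DENY
  req#7 t=2s: DENY
  req#8 t=2s: DENY
  req#9 t=2s: DENY
  req#10 t=3s: DENY
  req#11 t=3s: DENY
  req#12 t=3s: DENY
  req#13 t=4s: ALLOW
  req#14 t=4s: ALLOW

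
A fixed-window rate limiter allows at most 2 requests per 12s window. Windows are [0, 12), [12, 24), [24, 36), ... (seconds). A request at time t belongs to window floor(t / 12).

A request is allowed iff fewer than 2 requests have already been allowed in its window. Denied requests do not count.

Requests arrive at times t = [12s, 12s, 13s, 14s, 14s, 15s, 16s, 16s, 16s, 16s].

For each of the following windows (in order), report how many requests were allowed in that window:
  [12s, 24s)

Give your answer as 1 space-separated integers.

Processing requests:
  req#1 t=12s (window 1): ALLOW
  req#2 t=12s (window 1): ALLOW
  req#3 t=13s (window 1): DENY
  req#4 t=14s (window 1): DENY
  req#5 t=14s (window 1): DENY
  req#6 t=15s (window 1): DENY
  req#7 t=16s (window 1): DENY
  req#8 t=16s (window 1): DENY
  req#9 t=16s (window 1): DENY
  req#10 t=16s (window 1): DENY

Allowed counts by window: 2

Answer: 2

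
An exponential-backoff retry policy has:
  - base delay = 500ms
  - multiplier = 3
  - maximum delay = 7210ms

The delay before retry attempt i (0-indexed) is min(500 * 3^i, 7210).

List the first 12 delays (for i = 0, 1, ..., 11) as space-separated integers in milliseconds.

Computing each delay:
  i=0: min(500*3^0, 7210) = 500
  i=1: min(500*3^1, 7210) = 1500
  i=2: min(500*3^2, 7210) = 4500
  i=3: min(500*3^3, 7210) = 7210
  i=4: min(500*3^4, 7210) = 7210
  i=5: min(500*3^5, 7210) = 7210
  i=6: min(500*3^6, 7210) = 7210
  i=7: min(500*3^7, 7210) = 7210
  i=8: min(500*3^8, 7210) = 7210
  i=9: min(500*3^9, 7210) = 7210
  i=10: min(500*3^10, 7210) = 7210
  i=11: min(500*3^11, 7210) = 7210

Answer: 500 1500 4500 7210 7210 7210 7210 7210 7210 7210 7210 7210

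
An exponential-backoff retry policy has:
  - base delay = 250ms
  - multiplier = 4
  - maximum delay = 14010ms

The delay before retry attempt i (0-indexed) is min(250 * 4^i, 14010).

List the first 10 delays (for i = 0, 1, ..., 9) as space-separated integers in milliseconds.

Answer: 250 1000 4000 14010 14010 14010 14010 14010 14010 14010

Derivation:
Computing each delay:
  i=0: min(250*4^0, 14010) = 250
  i=1: min(250*4^1, 14010) = 1000
  i=2: min(250*4^2, 14010) = 4000
  i=3: min(250*4^3, 14010) = 14010
  i=4: min(250*4^4, 14010) = 14010
  i=5: min(250*4^5, 14010) = 14010
  i=6: min(250*4^6, 14010) = 14010
  i=7: min(250*4^7, 14010) = 14010
  i=8: min(250*4^8, 14010) = 14010
  i=9: min(250*4^9, 14010) = 14010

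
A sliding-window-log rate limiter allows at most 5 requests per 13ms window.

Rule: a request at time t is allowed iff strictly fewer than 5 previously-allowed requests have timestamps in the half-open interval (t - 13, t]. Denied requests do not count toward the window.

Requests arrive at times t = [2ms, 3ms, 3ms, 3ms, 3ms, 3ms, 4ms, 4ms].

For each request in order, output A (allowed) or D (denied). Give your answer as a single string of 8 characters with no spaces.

Answer: AAAAADDD

Derivation:
Tracking allowed requests in the window:
  req#1 t=2ms: ALLOW
  req#2 t=3ms: ALLOW
  req#3 t=3ms: ALLOW
  req#4 t=3ms: ALLOW
  req#5 t=3ms: ALLOW
  req#6 t=3ms: DENY
  req#7 t=4ms: DENY
  req#8 t=4ms: DENY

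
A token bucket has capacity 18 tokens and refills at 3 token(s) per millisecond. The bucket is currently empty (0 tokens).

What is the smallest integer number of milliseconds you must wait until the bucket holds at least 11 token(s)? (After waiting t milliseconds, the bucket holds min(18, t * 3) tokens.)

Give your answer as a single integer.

Answer: 4

Derivation:
Need t * 3 >= 11, so t >= 11/3.
Smallest integer t = ceil(11/3) = 4.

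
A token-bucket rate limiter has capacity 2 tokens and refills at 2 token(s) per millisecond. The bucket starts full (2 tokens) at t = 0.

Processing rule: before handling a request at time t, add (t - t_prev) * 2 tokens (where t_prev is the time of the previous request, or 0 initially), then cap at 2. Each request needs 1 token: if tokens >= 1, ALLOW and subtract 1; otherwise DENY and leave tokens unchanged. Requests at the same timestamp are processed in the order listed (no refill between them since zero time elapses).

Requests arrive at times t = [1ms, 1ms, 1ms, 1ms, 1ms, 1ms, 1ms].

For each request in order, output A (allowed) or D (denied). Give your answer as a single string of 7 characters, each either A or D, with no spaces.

Simulating step by step:
  req#1 t=1ms: ALLOW
  req#2 t=1ms: ALLOW
  req#3 t=1ms: DENY
  req#4 t=1ms: DENY
  req#5 t=1ms: DENY
  req#6 t=1ms: DENY
  req#7 t=1ms: DENY

Answer: AADDDDD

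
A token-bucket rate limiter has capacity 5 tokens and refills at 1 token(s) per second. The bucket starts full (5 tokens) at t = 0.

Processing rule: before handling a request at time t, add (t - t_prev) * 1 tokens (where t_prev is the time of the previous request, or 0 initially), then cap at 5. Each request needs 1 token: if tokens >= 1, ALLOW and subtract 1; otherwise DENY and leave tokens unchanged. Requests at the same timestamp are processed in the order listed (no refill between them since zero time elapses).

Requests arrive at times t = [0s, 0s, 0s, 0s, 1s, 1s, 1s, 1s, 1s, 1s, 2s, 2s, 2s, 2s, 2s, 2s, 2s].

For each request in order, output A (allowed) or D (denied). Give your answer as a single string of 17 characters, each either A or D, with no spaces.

Answer: AAAAAADDDDADDDDDD

Derivation:
Simulating step by step:
  req#1 t=0s: ALLOW
  req#2 t=0s: ALLOW
  req#3 t=0s: ALLOW
  req#4 t=0s: ALLOW
  req#5 t=1s: ALLOW
  req#6 t=1s: ALLOW
  req#7 t=1s: DENY
  req#8 t=1s: DENY
  req#9 t=1s: DENY
  req#10 t=1s: DENY
  req#11 t=2s: ALLOW
  req#12 t=2s: DENY
  req#13 t=2s: DENY
  req#14 t=2s: DENY
  req#15 t=2s: DENY
  req#16 t=2s: DENY
  req#17 t=2s: DENY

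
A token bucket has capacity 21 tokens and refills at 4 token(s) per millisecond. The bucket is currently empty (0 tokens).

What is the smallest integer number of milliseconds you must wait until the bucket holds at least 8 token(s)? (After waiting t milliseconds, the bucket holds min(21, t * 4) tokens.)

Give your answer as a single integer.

Need t * 4 >= 8, so t >= 8/4.
Smallest integer t = ceil(8/4) = 2.

Answer: 2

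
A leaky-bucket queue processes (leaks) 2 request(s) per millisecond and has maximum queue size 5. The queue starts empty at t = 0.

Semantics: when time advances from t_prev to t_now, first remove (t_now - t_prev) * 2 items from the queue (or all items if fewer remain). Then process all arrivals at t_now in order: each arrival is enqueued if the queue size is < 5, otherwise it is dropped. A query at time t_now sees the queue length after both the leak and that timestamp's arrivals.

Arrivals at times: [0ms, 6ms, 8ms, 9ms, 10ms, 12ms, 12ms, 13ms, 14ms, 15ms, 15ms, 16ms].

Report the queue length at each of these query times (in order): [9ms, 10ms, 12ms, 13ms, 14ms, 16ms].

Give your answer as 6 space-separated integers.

Answer: 1 1 2 1 1 1

Derivation:
Queue lengths at query times:
  query t=9ms: backlog = 1
  query t=10ms: backlog = 1
  query t=12ms: backlog = 2
  query t=13ms: backlog = 1
  query t=14ms: backlog = 1
  query t=16ms: backlog = 1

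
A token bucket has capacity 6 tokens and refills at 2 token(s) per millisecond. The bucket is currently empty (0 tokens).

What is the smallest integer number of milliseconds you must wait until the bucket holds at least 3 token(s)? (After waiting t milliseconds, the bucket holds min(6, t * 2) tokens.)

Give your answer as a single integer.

Need t * 2 >= 3, so t >= 3/2.
Smallest integer t = ceil(3/2) = 2.

Answer: 2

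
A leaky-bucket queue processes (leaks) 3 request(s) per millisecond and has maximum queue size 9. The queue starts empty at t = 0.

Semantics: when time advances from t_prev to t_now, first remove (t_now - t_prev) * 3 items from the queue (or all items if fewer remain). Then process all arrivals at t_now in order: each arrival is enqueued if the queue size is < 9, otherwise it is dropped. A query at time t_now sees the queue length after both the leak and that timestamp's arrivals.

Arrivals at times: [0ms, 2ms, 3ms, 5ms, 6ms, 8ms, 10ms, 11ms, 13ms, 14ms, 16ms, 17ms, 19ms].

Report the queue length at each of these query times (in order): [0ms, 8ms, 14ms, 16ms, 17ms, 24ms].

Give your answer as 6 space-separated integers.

Queue lengths at query times:
  query t=0ms: backlog = 1
  query t=8ms: backlog = 1
  query t=14ms: backlog = 1
  query t=16ms: backlog = 1
  query t=17ms: backlog = 1
  query t=24ms: backlog = 0

Answer: 1 1 1 1 1 0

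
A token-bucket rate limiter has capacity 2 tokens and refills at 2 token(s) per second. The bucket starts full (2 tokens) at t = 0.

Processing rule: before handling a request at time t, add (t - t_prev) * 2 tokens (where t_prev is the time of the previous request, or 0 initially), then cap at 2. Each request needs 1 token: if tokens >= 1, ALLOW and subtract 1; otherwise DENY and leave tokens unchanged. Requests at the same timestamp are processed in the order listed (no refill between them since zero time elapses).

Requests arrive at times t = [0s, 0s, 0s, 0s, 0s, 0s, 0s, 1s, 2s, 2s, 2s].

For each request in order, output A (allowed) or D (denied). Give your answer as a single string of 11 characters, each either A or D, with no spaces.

Simulating step by step:
  req#1 t=0s: ALLOW
  req#2 t=0s: ALLOW
  req#3 t=0s: DENY
  req#4 t=0s: DENY
  req#5 t=0s: DENY
  req#6 t=0s: DENY
  req#7 t=0s: DENY
  req#8 t=1s: ALLOW
  req#9 t=2s: ALLOW
  req#10 t=2s: ALLOW
  req#11 t=2s: DENY

Answer: AADDDDDAAAD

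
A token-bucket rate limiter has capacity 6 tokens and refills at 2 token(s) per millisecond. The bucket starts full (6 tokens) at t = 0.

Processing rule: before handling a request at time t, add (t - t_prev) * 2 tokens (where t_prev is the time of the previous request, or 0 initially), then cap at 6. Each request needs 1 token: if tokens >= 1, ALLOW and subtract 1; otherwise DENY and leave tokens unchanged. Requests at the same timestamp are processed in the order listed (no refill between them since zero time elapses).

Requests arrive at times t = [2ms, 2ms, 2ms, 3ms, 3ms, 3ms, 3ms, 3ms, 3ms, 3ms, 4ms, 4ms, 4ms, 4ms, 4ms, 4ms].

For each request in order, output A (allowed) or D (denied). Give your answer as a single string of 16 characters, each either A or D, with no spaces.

Simulating step by step:
  req#1 t=2ms: ALLOW
  req#2 t=2ms: ALLOW
  req#3 t=2ms: ALLOW
  req#4 t=3ms: ALLOW
  req#5 t=3ms: ALLOW
  req#6 t=3ms: ALLOW
  req#7 t=3ms: ALLOW
  req#8 t=3ms: ALLOW
  req#9 t=3ms: DENY
  req#10 t=3ms: DENY
  req#11 t=4ms: ALLOW
  req#12 t=4ms: ALLOW
  req#13 t=4ms: DENY
  req#14 t=4ms: DENY
  req#15 t=4ms: DENY
  req#16 t=4ms: DENY

Answer: AAAAAAAADDAADDDD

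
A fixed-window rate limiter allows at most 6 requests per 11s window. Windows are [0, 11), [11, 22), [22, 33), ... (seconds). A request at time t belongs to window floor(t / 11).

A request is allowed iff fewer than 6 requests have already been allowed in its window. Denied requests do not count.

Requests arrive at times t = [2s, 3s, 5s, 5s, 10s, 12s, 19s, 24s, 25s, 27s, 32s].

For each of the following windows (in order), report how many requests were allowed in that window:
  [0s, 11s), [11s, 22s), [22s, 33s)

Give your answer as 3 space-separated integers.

Answer: 5 2 4

Derivation:
Processing requests:
  req#1 t=2s (window 0): ALLOW
  req#2 t=3s (window 0): ALLOW
  req#3 t=5s (window 0): ALLOW
  req#4 t=5s (window 0): ALLOW
  req#5 t=10s (window 0): ALLOW
  req#6 t=12s (window 1): ALLOW
  req#7 t=19s (window 1): ALLOW
  req#8 t=24s (window 2): ALLOW
  req#9 t=25s (window 2): ALLOW
  req#10 t=27s (window 2): ALLOW
  req#11 t=32s (window 2): ALLOW

Allowed counts by window: 5 2 4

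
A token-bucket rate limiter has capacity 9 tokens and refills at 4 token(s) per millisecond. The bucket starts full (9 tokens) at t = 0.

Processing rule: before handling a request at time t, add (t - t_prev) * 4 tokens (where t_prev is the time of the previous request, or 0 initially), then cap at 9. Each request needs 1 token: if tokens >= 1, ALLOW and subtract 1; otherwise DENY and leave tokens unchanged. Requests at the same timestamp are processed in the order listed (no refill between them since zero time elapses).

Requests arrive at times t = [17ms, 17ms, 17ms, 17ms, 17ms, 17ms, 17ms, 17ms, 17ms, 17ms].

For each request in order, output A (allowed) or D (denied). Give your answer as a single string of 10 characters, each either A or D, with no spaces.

Simulating step by step:
  req#1 t=17ms: ALLOW
  req#2 t=17ms: ALLOW
  req#3 t=17ms: ALLOW
  req#4 t=17ms: ALLOW
  req#5 t=17ms: ALLOW
  req#6 t=17ms: ALLOW
  req#7 t=17ms: ALLOW
  req#8 t=17ms: ALLOW
  req#9 t=17ms: ALLOW
  req#10 t=17ms: DENY

Answer: AAAAAAAAAD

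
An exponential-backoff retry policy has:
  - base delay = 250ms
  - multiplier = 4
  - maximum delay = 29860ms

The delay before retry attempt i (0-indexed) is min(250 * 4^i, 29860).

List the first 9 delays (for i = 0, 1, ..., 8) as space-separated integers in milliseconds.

Computing each delay:
  i=0: min(250*4^0, 29860) = 250
  i=1: min(250*4^1, 29860) = 1000
  i=2: min(250*4^2, 29860) = 4000
  i=3: min(250*4^3, 29860) = 16000
  i=4: min(250*4^4, 29860) = 29860
  i=5: min(250*4^5, 29860) = 29860
  i=6: min(250*4^6, 29860) = 29860
  i=7: min(250*4^7, 29860) = 29860
  i=8: min(250*4^8, 29860) = 29860

Answer: 250 1000 4000 16000 29860 29860 29860 29860 29860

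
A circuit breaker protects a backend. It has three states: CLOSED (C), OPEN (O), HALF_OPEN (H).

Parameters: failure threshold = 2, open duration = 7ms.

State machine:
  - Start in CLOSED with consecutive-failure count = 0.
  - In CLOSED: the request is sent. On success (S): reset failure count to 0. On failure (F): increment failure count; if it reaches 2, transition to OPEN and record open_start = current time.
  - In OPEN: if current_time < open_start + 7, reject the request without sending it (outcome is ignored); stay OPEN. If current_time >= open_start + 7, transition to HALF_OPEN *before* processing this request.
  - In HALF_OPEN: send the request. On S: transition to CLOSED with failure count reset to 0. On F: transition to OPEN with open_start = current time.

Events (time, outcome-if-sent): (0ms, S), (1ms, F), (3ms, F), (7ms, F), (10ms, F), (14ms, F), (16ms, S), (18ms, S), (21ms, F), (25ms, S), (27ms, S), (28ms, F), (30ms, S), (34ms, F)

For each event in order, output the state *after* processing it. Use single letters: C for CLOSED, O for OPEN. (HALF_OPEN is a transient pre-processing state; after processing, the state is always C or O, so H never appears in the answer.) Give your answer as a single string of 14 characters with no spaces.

State after each event:
  event#1 t=0ms outcome=S: state=CLOSED
  event#2 t=1ms outcome=F: state=CLOSED
  event#3 t=3ms outcome=F: state=OPEN
  event#4 t=7ms outcome=F: state=OPEN
  event#5 t=10ms outcome=F: state=OPEN
  event#6 t=14ms outcome=F: state=OPEN
  event#7 t=16ms outcome=S: state=OPEN
  event#8 t=18ms outcome=S: state=CLOSED
  event#9 t=21ms outcome=F: state=CLOSED
  event#10 t=25ms outcome=S: state=CLOSED
  event#11 t=27ms outcome=S: state=CLOSED
  event#12 t=28ms outcome=F: state=CLOSED
  event#13 t=30ms outcome=S: state=CLOSED
  event#14 t=34ms outcome=F: state=CLOSED

Answer: CCOOOOOCCCCCCC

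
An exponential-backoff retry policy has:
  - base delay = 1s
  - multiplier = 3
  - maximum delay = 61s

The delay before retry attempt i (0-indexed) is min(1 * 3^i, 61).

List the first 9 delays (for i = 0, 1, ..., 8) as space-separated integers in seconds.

Computing each delay:
  i=0: min(1*3^0, 61) = 1
  i=1: min(1*3^1, 61) = 3
  i=2: min(1*3^2, 61) = 9
  i=3: min(1*3^3, 61) = 27
  i=4: min(1*3^4, 61) = 61
  i=5: min(1*3^5, 61) = 61
  i=6: min(1*3^6, 61) = 61
  i=7: min(1*3^7, 61) = 61
  i=8: min(1*3^8, 61) = 61

Answer: 1 3 9 27 61 61 61 61 61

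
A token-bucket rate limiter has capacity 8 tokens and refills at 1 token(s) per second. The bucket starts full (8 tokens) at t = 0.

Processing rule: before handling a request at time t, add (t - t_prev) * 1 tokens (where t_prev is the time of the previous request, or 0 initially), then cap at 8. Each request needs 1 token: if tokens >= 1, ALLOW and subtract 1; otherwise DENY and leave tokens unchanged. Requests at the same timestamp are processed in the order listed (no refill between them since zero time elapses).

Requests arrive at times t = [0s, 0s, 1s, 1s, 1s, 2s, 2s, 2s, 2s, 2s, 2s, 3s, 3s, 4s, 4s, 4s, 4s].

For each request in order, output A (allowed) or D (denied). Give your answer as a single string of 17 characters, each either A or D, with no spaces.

Answer: AAAAAAAAAADADADDD

Derivation:
Simulating step by step:
  req#1 t=0s: ALLOW
  req#2 t=0s: ALLOW
  req#3 t=1s: ALLOW
  req#4 t=1s: ALLOW
  req#5 t=1s: ALLOW
  req#6 t=2s: ALLOW
  req#7 t=2s: ALLOW
  req#8 t=2s: ALLOW
  req#9 t=2s: ALLOW
  req#10 t=2s: ALLOW
  req#11 t=2s: DENY
  req#12 t=3s: ALLOW
  req#13 t=3s: DENY
  req#14 t=4s: ALLOW
  req#15 t=4s: DENY
  req#16 t=4s: DENY
  req#17 t=4s: DENY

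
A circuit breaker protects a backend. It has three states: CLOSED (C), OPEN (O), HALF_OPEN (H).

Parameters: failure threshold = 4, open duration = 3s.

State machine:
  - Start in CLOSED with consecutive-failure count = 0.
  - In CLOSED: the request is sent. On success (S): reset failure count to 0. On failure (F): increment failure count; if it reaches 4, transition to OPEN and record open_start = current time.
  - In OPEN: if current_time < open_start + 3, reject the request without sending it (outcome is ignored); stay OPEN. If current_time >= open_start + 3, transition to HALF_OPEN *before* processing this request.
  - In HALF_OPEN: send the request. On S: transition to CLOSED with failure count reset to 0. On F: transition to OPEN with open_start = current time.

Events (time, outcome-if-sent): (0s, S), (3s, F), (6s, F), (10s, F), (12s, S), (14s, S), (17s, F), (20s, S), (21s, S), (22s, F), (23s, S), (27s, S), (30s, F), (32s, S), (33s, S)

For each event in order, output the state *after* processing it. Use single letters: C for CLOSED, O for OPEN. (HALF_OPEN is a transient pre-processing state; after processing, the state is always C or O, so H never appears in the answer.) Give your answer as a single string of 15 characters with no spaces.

Answer: CCCCCCCCCCCCCCC

Derivation:
State after each event:
  event#1 t=0s outcome=S: state=CLOSED
  event#2 t=3s outcome=F: state=CLOSED
  event#3 t=6s outcome=F: state=CLOSED
  event#4 t=10s outcome=F: state=CLOSED
  event#5 t=12s outcome=S: state=CLOSED
  event#6 t=14s outcome=S: state=CLOSED
  event#7 t=17s outcome=F: state=CLOSED
  event#8 t=20s outcome=S: state=CLOSED
  event#9 t=21s outcome=S: state=CLOSED
  event#10 t=22s outcome=F: state=CLOSED
  event#11 t=23s outcome=S: state=CLOSED
  event#12 t=27s outcome=S: state=CLOSED
  event#13 t=30s outcome=F: state=CLOSED
  event#14 t=32s outcome=S: state=CLOSED
  event#15 t=33s outcome=S: state=CLOSED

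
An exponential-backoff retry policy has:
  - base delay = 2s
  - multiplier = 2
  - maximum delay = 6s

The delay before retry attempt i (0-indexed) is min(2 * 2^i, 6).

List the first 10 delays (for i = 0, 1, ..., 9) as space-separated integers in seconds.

Computing each delay:
  i=0: min(2*2^0, 6) = 2
  i=1: min(2*2^1, 6) = 4
  i=2: min(2*2^2, 6) = 6
  i=3: min(2*2^3, 6) = 6
  i=4: min(2*2^4, 6) = 6
  i=5: min(2*2^5, 6) = 6
  i=6: min(2*2^6, 6) = 6
  i=7: min(2*2^7, 6) = 6
  i=8: min(2*2^8, 6) = 6
  i=9: min(2*2^9, 6) = 6

Answer: 2 4 6 6 6 6 6 6 6 6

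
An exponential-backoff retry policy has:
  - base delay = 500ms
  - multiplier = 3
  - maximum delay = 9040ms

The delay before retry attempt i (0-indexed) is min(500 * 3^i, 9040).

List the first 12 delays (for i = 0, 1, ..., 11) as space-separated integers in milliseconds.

Computing each delay:
  i=0: min(500*3^0, 9040) = 500
  i=1: min(500*3^1, 9040) = 1500
  i=2: min(500*3^2, 9040) = 4500
  i=3: min(500*3^3, 9040) = 9040
  i=4: min(500*3^4, 9040) = 9040
  i=5: min(500*3^5, 9040) = 9040
  i=6: min(500*3^6, 9040) = 9040
  i=7: min(500*3^7, 9040) = 9040
  i=8: min(500*3^8, 9040) = 9040
  i=9: min(500*3^9, 9040) = 9040
  i=10: min(500*3^10, 9040) = 9040
  i=11: min(500*3^11, 9040) = 9040

Answer: 500 1500 4500 9040 9040 9040 9040 9040 9040 9040 9040 9040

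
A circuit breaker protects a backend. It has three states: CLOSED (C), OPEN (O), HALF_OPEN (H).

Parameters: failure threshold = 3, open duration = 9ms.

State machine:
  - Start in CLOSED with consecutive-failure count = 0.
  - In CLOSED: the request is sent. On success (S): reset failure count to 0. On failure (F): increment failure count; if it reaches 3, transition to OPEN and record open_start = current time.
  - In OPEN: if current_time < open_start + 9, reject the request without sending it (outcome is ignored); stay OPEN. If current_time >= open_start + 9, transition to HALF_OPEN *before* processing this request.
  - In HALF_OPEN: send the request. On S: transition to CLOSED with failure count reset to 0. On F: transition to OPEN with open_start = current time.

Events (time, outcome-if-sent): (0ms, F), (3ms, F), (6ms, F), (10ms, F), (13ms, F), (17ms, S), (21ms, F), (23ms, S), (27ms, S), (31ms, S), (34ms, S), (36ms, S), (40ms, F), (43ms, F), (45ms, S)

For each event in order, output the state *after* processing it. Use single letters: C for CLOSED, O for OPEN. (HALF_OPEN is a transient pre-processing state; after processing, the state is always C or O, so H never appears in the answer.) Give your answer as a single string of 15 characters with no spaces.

State after each event:
  event#1 t=0ms outcome=F: state=CLOSED
  event#2 t=3ms outcome=F: state=CLOSED
  event#3 t=6ms outcome=F: state=OPEN
  event#4 t=10ms outcome=F: state=OPEN
  event#5 t=13ms outcome=F: state=OPEN
  event#6 t=17ms outcome=S: state=CLOSED
  event#7 t=21ms outcome=F: state=CLOSED
  event#8 t=23ms outcome=S: state=CLOSED
  event#9 t=27ms outcome=S: state=CLOSED
  event#10 t=31ms outcome=S: state=CLOSED
  event#11 t=34ms outcome=S: state=CLOSED
  event#12 t=36ms outcome=S: state=CLOSED
  event#13 t=40ms outcome=F: state=CLOSED
  event#14 t=43ms outcome=F: state=CLOSED
  event#15 t=45ms outcome=S: state=CLOSED

Answer: CCOOOCCCCCCCCCC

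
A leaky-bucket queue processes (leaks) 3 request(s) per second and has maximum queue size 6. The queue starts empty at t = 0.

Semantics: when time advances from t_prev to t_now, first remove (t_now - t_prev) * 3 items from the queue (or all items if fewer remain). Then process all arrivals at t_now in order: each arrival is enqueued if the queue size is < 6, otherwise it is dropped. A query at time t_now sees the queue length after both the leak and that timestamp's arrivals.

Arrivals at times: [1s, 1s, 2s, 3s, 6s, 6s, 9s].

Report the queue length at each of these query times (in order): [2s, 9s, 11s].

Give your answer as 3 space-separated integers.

Answer: 1 1 0

Derivation:
Queue lengths at query times:
  query t=2s: backlog = 1
  query t=9s: backlog = 1
  query t=11s: backlog = 0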